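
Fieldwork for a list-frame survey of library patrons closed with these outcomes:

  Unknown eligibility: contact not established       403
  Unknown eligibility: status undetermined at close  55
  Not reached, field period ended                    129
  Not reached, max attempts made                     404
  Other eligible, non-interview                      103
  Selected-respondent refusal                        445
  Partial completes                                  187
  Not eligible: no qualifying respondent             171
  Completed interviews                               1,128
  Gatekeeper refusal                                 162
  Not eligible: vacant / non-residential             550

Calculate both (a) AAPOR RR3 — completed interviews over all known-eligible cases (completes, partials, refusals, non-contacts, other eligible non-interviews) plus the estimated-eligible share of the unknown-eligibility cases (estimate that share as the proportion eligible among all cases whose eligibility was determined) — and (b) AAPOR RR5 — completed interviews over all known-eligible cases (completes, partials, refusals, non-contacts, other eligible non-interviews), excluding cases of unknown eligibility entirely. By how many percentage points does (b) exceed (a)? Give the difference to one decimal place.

Declined to participate = 162 + 445 = 607
No contact after all attempts = 129 + 404 = 533
Unknown eligibility = 403 + 55 = 458
Screened out, ineligible = 171 + 550 = 721
Num = 1128
Eligible (known) = 1128 + 187 + 607 + 533 + 103 = 2558
e = 2558 / (2558 + 721) = 2558 / 3279 = 0.7801
e × U = 0.7801 × 458 = 357.29
Base = 2558 + 357.29 = 2915.29
RR3 = 1128 / 2915.29 = 0.3869
Base = 1128 + 187 + 607 + 533 + 103 = 2558
RR5 = 1128 / 2558 = 0.4410
Difference = 44.10 − 38.69 = 5.41 percentage points

5.4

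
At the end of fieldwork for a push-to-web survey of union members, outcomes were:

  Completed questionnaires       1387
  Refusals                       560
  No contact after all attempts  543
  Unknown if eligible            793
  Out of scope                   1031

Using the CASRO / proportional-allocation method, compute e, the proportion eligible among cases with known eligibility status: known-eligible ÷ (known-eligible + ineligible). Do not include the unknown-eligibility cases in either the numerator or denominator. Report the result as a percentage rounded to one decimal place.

Determined eligible: 1387 + 560 + 543 = 2490
e = 2490 / (2490 + 1031) = 2490 / 3521 = 0.7072

70.7%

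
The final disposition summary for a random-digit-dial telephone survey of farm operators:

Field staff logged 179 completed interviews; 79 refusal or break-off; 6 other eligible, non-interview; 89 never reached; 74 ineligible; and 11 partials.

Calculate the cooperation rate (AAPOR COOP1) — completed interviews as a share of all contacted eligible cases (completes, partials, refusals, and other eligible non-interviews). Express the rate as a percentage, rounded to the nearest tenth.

Numerator: 179
Denominator: 179 + 11 + 79 + 6 = 275
COOP1 = 179 / 275 = 0.6509

65.1%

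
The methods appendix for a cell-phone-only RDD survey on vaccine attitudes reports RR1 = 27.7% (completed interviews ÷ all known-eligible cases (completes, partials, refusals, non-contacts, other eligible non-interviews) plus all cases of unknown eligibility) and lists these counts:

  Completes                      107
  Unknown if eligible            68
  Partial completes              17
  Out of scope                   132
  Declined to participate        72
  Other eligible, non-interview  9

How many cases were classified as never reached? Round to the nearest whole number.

113

RR1 = 107 / D = 0.277
D = 107 / 0.277 = 386.3
Other denominator terms total 273
never reached = 386.3 − 273 ≈ 113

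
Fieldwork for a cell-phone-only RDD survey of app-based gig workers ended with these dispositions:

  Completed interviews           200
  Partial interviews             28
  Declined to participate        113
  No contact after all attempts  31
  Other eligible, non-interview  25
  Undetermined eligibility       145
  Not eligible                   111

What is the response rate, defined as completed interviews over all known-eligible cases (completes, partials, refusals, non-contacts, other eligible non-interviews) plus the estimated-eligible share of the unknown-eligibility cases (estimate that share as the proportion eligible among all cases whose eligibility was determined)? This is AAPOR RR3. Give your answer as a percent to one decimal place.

Top → 200
Known eligible → 200 + 28 + 113 + 31 + 25 = 397
e = 397 / (397 + 111) = 397 / 508 = 0.7815
Eligible share of unknowns → 0.7815 × 145 = 113.32
Base → 397 + 113.32 = 510.32
RR3 = 200 / 510.32 = 0.3919

39.2%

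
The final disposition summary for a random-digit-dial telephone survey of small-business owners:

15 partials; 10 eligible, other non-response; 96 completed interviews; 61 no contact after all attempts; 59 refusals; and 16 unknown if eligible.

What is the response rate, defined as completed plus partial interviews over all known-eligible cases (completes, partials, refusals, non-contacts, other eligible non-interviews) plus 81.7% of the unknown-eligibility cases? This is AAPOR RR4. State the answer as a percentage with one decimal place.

Top → 96 + 15 = 111
Eligible (known) → 96 + 15 + 59 + 61 + 10 = 241
e × U → 0.8170 × 16 = 13.07
Denominator → 241 + 13.07 = 254.07
RR4 = 111 / 254.07 = 0.4369

43.7%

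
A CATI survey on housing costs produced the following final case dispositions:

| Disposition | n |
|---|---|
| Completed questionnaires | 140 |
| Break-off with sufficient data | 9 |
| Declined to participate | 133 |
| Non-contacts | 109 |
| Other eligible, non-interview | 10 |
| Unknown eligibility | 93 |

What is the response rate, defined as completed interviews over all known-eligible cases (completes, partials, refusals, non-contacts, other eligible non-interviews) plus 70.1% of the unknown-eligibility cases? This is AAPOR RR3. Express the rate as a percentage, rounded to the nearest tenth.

Num = 140
Eligible (known) = 140 + 9 + 133 + 109 + 10 = 401
e × U = 0.7010 × 93 = 65.19
Denominator = 401 + 65.19 = 466.19
RR3 = 140 / 466.19 = 0.3003

30.0%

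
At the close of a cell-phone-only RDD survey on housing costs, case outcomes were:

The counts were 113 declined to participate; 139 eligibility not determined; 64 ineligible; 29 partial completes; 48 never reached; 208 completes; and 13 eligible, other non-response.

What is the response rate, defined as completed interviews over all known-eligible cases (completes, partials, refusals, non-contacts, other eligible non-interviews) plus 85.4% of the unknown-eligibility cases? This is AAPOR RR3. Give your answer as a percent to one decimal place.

39.3%

Num → 208
Eligible (known) → 208 + 29 + 113 + 48 + 13 = 411
e × U → 0.8540 × 139 = 118.71
Base → 411 + 118.71 = 529.71
RR3 = 208 / 529.71 = 0.3927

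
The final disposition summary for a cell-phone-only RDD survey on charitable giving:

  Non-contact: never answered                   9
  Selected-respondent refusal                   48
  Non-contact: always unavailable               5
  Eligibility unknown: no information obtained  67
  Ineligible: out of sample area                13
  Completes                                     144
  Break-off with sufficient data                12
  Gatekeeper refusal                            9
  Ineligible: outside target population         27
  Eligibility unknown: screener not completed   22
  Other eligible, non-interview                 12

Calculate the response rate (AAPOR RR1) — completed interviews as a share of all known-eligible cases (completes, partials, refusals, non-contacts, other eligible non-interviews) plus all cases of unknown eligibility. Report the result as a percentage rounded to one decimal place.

43.9%

Declined to participate = 9 + 48 = 57
No contact after all attempts = 9 + 5 = 14
Unknown eligibility = 22 + 67 = 89
Screened out, ineligible = 27 + 13 = 40
Num: 144
Base: 144 + 12 + 57 + 14 + 12 + 89 = 328
RR1 = 144 / 328 = 0.4390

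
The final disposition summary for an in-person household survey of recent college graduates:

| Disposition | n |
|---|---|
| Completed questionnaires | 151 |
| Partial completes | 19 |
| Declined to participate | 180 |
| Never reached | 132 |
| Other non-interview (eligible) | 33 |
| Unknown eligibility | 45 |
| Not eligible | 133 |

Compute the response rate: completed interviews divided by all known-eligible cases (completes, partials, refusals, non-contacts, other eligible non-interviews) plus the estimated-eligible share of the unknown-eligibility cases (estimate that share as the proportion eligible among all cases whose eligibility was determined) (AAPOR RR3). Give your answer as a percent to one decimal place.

27.4%

Num = 151
Known eligible = 151 + 19 + 180 + 132 + 33 = 515
e = 515 / (515 + 133) = 515 / 648 = 0.7948
Eligible share of unknowns = 0.7948 × 45 = 35.77
Denominator = 515 + 35.77 = 550.77
RR3 = 151 / 550.77 = 0.2742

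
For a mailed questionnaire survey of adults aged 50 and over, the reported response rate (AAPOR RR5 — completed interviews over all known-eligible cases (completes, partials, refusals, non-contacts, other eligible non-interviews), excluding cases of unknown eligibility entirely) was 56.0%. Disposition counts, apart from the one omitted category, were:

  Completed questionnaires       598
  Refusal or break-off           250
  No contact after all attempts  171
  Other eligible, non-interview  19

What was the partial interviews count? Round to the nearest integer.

RR5 = 598 / D = 0.560
D = 598 / 0.560 = 1067.9
Rest of base = 1038
partial interviews = 1067.9 − 1038 ≈ 30

30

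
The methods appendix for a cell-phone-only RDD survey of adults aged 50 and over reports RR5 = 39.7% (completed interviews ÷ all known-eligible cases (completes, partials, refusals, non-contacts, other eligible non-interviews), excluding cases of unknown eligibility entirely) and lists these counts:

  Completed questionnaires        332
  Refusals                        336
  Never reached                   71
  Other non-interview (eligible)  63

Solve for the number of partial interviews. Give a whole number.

34

RR5 = 332 / D = 0.397
D = 332 / 0.397 = 836.3
Remaining denominator categories sum to 802
partial interviews = 836.3 − 802 ≈ 34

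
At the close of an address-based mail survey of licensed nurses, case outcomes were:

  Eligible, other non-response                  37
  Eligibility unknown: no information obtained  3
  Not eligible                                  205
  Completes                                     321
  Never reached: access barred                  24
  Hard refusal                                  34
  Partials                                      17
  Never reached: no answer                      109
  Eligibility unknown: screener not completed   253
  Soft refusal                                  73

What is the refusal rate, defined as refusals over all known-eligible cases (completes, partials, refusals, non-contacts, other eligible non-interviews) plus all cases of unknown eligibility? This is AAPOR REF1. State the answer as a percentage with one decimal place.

Refused = 34 + 73 = 107
No contact after all attempts = 109 + 24 = 133
Unknown if eligible = 253 + 3 = 256
Top = 107
Base = 321 + 17 + 107 + 133 + 37 + 256 = 871
REF1 = 107 / 871 = 0.1228

12.3%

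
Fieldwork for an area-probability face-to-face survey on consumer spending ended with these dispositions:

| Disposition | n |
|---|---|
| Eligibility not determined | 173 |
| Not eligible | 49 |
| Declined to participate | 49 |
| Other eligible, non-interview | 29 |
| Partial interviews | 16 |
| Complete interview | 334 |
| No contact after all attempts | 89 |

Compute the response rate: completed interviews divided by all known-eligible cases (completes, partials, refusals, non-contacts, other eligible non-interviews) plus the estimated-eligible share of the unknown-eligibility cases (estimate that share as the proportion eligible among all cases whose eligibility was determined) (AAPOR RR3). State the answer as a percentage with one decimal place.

49.5%

Num = 334
Known eligible = 334 + 16 + 49 + 89 + 29 = 517
e = 517 / (517 + 49) = 517 / 566 = 0.9134
Eligible share of unknowns = 0.9134 × 173 = 158.02
Base = 517 + 158.02 = 675.02
RR3 = 334 / 675.02 = 0.4948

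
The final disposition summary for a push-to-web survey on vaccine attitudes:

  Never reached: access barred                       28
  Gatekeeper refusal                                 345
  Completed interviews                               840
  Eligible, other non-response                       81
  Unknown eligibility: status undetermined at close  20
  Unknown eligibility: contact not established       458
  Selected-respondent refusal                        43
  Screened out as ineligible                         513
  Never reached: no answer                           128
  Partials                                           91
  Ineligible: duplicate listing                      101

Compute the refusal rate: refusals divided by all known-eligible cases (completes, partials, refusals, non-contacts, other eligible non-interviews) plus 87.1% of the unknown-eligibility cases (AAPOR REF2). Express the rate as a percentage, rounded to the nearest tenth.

19.7%

Refusals = 345 + 43 = 388
No answer / not reached = 128 + 28 = 156
Unknown eligibility = 458 + 20 = 478
Screened out, ineligible = 513 + 101 = 614
Num = 388
Determined eligible = 840 + 91 + 388 + 156 + 81 = 1556
Estimated eligible among unknowns = 0.8710 × 478 = 416.34
Base = 1556 + 416.34 = 1972.34
REF2 = 388 / 1972.34 = 0.1967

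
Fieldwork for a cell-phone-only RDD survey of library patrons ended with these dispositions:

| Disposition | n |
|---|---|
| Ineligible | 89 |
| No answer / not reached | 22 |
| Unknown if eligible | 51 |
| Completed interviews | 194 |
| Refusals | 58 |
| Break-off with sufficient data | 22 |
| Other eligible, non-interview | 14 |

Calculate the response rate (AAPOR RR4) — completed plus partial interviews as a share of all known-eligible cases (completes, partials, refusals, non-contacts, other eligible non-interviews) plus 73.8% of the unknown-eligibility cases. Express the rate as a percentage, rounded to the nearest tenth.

Numerator = 194 + 22 = 216
Eligible (known) = 194 + 22 + 58 + 22 + 14 = 310
Eligible share of unknowns = 0.7380 × 51 = 37.64
Denominator = 310 + 37.64 = 347.64
RR4 = 216 / 347.64 = 0.6213

62.1%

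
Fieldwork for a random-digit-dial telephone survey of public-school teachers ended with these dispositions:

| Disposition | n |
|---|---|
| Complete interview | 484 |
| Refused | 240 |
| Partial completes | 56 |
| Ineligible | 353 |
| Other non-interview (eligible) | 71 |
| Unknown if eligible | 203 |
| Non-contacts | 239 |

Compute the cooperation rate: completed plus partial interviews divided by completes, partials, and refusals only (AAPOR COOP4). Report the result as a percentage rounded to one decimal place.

69.2%

Num → 484 + 56 = 540
Denom → 484 + 56 + 240 = 780
COOP4 = 540 / 780 = 0.6923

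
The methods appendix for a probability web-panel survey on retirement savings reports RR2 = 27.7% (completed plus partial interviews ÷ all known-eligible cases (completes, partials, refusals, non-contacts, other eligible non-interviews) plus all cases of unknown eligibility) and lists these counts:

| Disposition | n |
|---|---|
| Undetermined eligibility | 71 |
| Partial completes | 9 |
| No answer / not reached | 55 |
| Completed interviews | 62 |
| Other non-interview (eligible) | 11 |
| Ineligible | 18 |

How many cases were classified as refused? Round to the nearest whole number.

48

Num = 62 + 9 = 71
RR2 = 71 / D = 0.277
D = 71 / 0.277 = 256.3
Other denominator terms total 208
refused = 256.3 − 208 ≈ 48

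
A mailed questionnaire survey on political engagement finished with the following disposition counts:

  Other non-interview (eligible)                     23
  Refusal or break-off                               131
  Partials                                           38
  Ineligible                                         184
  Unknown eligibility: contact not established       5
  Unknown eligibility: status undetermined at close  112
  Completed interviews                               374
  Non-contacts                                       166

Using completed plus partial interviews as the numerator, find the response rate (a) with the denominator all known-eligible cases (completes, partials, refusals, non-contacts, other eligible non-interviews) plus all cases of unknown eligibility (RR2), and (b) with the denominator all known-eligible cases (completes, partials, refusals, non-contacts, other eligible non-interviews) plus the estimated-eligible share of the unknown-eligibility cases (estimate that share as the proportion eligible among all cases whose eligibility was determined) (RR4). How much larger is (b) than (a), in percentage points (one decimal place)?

Unknown eligibility = 5 + 112 = 117
Numerator = 374 + 38 = 412
Denominator = 374 + 38 + 131 + 166 + 23 + 117 = 849
RR2 = 412 / 849 = 0.4853
Eligible (known) = 374 + 38 + 131 + 166 + 23 = 732
e = 732 / (732 + 184) = 732 / 916 = 0.7991
Eligible share of unknowns = 0.7991 × 117 = 93.49
Denominator = 732 + 93.49 = 825.49
RR4 = 412 / 825.49 = 0.4991
Difference = 49.91 − 48.53 = 1.38 percentage points

1.4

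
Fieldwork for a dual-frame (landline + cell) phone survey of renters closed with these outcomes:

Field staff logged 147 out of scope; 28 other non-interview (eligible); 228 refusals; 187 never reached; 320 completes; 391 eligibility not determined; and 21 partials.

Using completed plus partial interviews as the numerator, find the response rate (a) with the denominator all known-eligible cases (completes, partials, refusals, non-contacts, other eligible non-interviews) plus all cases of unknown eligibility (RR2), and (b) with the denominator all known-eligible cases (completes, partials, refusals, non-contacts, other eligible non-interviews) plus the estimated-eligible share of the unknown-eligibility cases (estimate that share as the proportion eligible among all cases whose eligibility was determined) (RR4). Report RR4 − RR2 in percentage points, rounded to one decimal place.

Top → 320 + 21 = 341
Denominator → 320 + 21 + 228 + 187 + 28 + 391 = 1175
RR2 = 341 / 1175 = 0.2902
Determined eligible → 320 + 21 + 228 + 187 + 28 = 784
e = 784 / (784 + 147) = 784 / 931 = 0.8421
e × U → 0.8421 × 391 = 329.26
Denominator → 784 + 329.26 = 1113.26
RR4 = 341 / 1113.26 = 0.3063
Difference = 30.63 − 29.02 = 1.61 percentage points

1.6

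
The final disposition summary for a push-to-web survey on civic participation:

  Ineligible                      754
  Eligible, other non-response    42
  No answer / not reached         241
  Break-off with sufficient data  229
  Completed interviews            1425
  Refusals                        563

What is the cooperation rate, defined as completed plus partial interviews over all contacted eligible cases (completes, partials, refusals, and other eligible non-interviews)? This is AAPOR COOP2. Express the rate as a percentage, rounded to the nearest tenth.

73.2%

Top = 1425 + 229 = 1654
Denominator = 1425 + 229 + 563 + 42 = 2259
COOP2 = 1654 / 2259 = 0.7322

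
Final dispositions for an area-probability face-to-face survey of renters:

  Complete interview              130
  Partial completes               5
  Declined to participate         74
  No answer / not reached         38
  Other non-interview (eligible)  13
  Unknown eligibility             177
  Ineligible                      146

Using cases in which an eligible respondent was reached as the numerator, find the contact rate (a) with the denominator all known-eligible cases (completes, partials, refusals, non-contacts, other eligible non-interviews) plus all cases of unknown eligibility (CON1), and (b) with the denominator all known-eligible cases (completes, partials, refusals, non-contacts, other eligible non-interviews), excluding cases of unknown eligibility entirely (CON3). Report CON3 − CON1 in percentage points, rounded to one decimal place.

Num = 130 + 5 + 74 + 13 = 222
Denom = 130 + 5 + 74 + 38 + 13 + 177 = 437
CON1 = 222 / 437 = 0.5080
Denom = 130 + 5 + 74 + 38 + 13 = 260
CON3 = 222 / 260 = 0.8538
Difference = 85.38 − 50.80 = 34.58 percentage points

34.6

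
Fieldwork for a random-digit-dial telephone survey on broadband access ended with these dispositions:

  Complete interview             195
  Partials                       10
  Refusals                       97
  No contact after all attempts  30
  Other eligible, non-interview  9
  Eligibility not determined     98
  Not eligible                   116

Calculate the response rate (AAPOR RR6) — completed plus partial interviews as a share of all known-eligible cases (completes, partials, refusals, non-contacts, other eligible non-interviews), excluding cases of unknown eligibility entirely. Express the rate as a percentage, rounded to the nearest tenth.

Numerator → 195 + 10 = 205
Base → 195 + 10 + 97 + 30 + 9 = 341
RR6 = 205 / 341 = 0.6012

60.1%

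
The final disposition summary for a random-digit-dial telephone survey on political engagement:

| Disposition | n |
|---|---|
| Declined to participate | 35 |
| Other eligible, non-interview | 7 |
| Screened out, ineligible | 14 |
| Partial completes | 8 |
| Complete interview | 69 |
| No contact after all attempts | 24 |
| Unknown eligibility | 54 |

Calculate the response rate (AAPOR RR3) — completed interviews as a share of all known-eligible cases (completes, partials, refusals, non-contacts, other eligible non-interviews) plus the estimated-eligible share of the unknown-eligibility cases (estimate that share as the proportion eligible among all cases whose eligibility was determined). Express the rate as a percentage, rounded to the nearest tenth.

35.9%

Num = 69
Eligible (known) = 69 + 8 + 35 + 24 + 7 = 143
e = 143 / (143 + 14) = 143 / 157 = 0.9108
e × U = 0.9108 × 54 = 49.18
Denom = 143 + 49.18 = 192.18
RR3 = 69 / 192.18 = 0.3590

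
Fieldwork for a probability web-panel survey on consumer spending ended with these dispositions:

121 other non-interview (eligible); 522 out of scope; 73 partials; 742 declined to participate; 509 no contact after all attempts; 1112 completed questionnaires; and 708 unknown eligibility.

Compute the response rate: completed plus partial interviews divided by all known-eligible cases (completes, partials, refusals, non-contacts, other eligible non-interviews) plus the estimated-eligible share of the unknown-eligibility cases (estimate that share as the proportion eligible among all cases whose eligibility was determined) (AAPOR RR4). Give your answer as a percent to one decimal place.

37.7%

Numerator = 1112 + 73 = 1185
Known eligible = 1112 + 73 + 742 + 509 + 121 = 2557
e = 2557 / (2557 + 522) = 2557 / 3079 = 0.8305
Estimated eligible among unknowns = 0.8305 × 708 = 587.99
Denom = 2557 + 587.99 = 3144.99
RR4 = 1185 / 3144.99 = 0.3768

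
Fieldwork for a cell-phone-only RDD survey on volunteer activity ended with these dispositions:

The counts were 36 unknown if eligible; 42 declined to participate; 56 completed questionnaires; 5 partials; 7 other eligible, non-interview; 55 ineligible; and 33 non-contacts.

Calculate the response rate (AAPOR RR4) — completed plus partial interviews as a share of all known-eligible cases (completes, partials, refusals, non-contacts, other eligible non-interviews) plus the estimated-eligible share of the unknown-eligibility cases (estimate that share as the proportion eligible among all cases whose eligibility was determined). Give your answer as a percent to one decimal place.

36.1%

Numerator: 56 + 5 = 61
Known eligible: 56 + 5 + 42 + 33 + 7 = 143
e = 143 / (143 + 55) = 143 / 198 = 0.7222
e × U: 0.7222 × 36 = 26.00
Denom: 143 + 26.00 = 169.00
RR4 = 61 / 169.00 = 0.3609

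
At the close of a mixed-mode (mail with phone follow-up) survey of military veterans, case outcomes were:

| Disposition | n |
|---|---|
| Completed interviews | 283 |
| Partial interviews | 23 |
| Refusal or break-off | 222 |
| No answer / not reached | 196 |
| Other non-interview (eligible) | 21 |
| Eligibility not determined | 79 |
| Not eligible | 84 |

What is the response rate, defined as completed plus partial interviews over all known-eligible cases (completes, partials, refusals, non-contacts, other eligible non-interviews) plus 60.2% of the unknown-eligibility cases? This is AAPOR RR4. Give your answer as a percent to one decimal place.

38.6%

Num: 283 + 23 = 306
Known eligible: 283 + 23 + 222 + 196 + 21 = 745
e × U: 0.6020 × 79 = 47.56
Denom: 745 + 47.56 = 792.56
RR4 = 306 / 792.56 = 0.3861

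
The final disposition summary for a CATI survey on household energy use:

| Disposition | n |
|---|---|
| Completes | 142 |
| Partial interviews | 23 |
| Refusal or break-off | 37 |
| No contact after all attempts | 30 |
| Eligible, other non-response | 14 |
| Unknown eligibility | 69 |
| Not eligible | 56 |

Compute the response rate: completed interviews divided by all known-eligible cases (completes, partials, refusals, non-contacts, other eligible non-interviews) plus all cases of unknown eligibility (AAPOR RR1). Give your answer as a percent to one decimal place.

Num: 142
Denominator: 142 + 23 + 37 + 30 + 14 + 69 = 315
RR1 = 142 / 315 = 0.4508

45.1%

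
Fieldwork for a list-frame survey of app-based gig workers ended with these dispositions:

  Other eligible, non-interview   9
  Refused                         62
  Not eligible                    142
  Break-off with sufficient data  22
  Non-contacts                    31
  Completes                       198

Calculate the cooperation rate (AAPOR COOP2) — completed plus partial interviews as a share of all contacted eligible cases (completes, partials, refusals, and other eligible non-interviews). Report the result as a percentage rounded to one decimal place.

75.6%

Top = 198 + 22 = 220
Base = 198 + 22 + 62 + 9 = 291
COOP2 = 220 / 291 = 0.7560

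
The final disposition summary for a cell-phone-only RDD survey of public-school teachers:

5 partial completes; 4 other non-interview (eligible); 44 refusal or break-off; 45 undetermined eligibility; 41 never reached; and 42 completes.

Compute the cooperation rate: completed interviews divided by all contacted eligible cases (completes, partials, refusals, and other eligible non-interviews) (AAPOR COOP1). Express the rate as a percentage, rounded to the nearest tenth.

44.2%

Num: 42
Base: 42 + 5 + 44 + 4 = 95
COOP1 = 42 / 95 = 0.4421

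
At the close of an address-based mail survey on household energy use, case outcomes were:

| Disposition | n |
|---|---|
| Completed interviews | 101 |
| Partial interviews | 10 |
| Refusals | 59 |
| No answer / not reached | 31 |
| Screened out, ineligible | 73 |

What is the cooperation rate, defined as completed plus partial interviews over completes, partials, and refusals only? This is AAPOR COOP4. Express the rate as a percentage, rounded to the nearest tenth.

Numerator → 101 + 10 = 111
Base → 101 + 10 + 59 = 170
COOP4 = 111 / 170 = 0.6529

65.3%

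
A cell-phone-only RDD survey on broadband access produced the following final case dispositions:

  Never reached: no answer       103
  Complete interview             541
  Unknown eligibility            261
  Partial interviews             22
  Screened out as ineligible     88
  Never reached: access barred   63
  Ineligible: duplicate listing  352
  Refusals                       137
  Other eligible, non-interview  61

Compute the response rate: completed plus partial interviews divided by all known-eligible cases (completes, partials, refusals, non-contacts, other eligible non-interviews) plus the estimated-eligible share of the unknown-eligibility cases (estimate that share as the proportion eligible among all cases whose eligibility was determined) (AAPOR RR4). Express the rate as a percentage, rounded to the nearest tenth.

51.0%

Non-contacts = 103 + 63 = 166
Ineligible = 88 + 352 = 440
Numerator = 541 + 22 = 563
Eligible (known) = 541 + 22 + 137 + 166 + 61 = 927
e = 927 / (927 + 440) = 927 / 1367 = 0.6781
e × U = 0.6781 × 261 = 176.98
Base = 927 + 176.98 = 1103.98
RR4 = 563 / 1103.98 = 0.5100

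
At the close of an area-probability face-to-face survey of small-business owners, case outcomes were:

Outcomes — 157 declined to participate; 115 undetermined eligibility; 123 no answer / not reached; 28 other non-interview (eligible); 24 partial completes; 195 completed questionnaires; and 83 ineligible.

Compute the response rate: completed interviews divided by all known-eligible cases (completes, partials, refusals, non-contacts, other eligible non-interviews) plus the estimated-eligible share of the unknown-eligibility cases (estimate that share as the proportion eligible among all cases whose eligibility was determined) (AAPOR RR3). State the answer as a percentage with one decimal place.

31.1%

Numerator: 195
Eligible (known): 195 + 24 + 157 + 123 + 28 = 527
e = 527 / (527 + 83) = 527 / 610 = 0.8639
Estimated eligible among unknowns: 0.8639 × 115 = 99.35
Denom: 527 + 99.35 = 626.35
RR3 = 195 / 626.35 = 0.3113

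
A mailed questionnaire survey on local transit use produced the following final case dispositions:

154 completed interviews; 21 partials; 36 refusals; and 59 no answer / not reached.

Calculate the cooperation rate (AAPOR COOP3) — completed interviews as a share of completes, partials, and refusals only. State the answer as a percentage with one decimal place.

73.0%

Top = 154
Base = 154 + 21 + 36 = 211
COOP3 = 154 / 211 = 0.7299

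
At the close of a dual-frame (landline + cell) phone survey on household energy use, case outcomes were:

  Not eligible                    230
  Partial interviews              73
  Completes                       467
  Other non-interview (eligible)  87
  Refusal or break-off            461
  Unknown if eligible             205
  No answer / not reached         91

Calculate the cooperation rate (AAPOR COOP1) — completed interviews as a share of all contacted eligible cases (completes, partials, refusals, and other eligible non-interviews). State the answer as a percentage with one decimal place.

Num = 467
Denominator = 467 + 73 + 461 + 87 = 1088
COOP1 = 467 / 1088 = 0.4292

42.9%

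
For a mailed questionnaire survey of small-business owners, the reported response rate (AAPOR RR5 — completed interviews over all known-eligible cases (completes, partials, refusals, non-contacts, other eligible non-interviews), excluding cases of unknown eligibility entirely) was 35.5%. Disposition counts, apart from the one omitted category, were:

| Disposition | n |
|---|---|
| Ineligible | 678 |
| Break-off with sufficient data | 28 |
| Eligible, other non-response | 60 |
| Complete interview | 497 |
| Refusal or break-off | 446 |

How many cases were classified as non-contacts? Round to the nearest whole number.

369

RR5 = 497 / D = 0.355
D = 497 / 0.355 = 1400.0
Rest of base = 1031
non-contacts = 1400.0 − 1031 ≈ 369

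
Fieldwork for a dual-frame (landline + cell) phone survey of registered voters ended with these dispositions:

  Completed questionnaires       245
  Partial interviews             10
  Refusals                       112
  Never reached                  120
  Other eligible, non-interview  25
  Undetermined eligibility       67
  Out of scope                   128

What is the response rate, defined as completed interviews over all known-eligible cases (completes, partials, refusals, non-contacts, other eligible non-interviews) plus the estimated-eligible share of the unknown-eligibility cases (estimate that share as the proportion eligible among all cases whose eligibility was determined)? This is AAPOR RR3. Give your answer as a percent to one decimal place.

43.3%

Num → 245
Eligible (known) → 245 + 10 + 112 + 120 + 25 = 512
e = 512 / (512 + 128) = 512 / 640 = 0.8000
Estimated eligible among unknowns → 0.8000 × 67 = 53.60
Denominator → 512 + 53.60 = 565.60
RR3 = 245 / 565.60 = 0.4332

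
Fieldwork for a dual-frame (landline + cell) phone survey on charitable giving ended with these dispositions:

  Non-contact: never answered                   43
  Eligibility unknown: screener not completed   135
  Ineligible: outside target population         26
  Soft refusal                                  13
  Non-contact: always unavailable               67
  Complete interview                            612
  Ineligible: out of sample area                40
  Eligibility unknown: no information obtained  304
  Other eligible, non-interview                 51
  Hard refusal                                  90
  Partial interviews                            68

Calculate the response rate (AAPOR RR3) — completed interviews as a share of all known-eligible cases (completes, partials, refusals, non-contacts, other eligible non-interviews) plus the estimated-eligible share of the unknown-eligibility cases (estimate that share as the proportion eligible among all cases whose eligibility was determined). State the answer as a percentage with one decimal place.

45.2%

Refusals = 90 + 13 = 103
Non-contacts = 43 + 67 = 110
Undetermined eligibility = 135 + 304 = 439
Out of scope = 26 + 40 = 66
Top: 612
Eligible (known): 612 + 68 + 103 + 110 + 51 = 944
e = 944 / (944 + 66) = 944 / 1010 = 0.9347
Estimated eligible among unknowns: 0.9347 × 439 = 410.33
Denom: 944 + 410.33 = 1354.33
RR3 = 612 / 1354.33 = 0.4519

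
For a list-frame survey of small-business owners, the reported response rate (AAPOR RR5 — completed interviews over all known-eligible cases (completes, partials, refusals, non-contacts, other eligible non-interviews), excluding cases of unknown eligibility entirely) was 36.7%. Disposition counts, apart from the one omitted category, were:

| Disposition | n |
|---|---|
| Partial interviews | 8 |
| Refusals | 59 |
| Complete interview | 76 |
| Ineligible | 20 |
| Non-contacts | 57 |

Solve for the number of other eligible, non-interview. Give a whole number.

7

RR5 = 76 / D = 0.367
D = 76 / 0.367 = 207.1
Rest of base = 200
other eligible, non-interview = 207.1 − 200 ≈ 7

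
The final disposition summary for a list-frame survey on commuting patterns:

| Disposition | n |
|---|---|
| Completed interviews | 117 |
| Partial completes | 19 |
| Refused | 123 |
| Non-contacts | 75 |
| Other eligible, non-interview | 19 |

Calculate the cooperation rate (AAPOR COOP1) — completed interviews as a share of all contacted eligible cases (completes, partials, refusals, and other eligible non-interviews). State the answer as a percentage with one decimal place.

Top → 117
Base → 117 + 19 + 123 + 19 = 278
COOP1 = 117 / 278 = 0.4209

42.1%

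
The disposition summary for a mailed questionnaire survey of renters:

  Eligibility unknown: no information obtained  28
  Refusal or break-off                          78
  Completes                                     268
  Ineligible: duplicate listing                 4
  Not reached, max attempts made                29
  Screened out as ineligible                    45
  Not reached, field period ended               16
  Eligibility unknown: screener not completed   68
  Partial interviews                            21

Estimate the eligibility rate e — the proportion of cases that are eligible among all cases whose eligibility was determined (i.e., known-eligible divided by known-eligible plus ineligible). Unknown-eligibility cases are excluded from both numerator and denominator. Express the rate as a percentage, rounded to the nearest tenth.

No answer / not reached = 16 + 29 = 45
Eligibility not determined = 68 + 28 = 96
Ineligible = 45 + 4 = 49
Eligible (known) → 268 + 21 + 78 + 45 = 412
e = 412 / (412 + 49) = 412 / 461 = 0.8937

89.4%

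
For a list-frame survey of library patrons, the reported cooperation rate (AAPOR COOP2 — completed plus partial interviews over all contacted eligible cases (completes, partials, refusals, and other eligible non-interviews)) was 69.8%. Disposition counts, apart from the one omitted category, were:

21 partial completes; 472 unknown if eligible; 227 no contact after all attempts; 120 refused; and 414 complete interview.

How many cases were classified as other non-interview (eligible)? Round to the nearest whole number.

68

Num: 414 + 21 = 435
COOP2 = 435 / D = 0.698
D = 435 / 0.698 = 623.2
Rest of base = 555
other non-interview (eligible) = 623.2 − 555 ≈ 68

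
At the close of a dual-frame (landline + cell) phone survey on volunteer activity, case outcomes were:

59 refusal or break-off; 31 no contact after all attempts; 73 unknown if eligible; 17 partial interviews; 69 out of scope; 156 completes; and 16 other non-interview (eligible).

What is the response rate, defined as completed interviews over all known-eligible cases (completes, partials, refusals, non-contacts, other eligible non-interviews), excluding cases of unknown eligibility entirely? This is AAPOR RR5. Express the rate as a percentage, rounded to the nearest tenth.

55.9%

Numerator = 156
Denom = 156 + 17 + 59 + 31 + 16 = 279
RR5 = 156 / 279 = 0.5591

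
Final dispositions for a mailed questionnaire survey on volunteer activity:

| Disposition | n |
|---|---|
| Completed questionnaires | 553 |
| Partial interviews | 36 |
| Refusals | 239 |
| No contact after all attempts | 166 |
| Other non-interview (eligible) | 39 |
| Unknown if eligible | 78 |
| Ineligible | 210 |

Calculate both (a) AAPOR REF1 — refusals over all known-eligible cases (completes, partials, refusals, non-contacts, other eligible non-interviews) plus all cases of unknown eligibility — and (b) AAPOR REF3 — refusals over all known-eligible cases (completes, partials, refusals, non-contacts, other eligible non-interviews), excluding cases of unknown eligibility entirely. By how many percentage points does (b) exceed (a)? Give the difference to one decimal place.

Top = 239
Denominator = 553 + 36 + 239 + 166 + 39 + 78 = 1111
REF1 = 239 / 1111 = 0.2151
Denominator = 553 + 36 + 239 + 166 + 39 = 1033
REF3 = 239 / 1033 = 0.2314
Difference = 23.14 − 21.51 = 1.63 percentage points

1.6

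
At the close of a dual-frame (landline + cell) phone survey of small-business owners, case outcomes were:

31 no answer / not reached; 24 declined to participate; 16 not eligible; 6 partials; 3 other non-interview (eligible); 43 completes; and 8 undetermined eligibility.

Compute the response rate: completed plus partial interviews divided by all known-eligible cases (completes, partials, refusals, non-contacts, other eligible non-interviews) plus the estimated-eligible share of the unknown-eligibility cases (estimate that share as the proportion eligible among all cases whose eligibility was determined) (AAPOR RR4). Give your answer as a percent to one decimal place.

43.0%

Num → 43 + 6 = 49
Known eligible → 43 + 6 + 24 + 31 + 3 = 107
e = 107 / (107 + 16) = 107 / 123 = 0.8699
Estimated eligible among unknowns → 0.8699 × 8 = 6.96
Denominator → 107 + 6.96 = 113.96
RR4 = 49 / 113.96 = 0.4300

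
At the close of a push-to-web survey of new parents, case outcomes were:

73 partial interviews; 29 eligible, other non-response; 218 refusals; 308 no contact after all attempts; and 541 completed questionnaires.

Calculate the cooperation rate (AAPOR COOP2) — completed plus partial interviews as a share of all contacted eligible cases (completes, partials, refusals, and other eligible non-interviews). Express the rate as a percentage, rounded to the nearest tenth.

Top: 541 + 73 = 614
Denominator: 541 + 73 + 218 + 29 = 861
COOP2 = 614 / 861 = 0.7131

71.3%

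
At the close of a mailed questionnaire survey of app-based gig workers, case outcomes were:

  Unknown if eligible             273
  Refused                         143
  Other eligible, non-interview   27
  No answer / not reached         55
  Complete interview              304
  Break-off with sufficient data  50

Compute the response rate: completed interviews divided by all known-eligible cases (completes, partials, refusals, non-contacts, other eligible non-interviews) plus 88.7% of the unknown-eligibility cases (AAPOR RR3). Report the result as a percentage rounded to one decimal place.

37.0%

Num: 304
Known eligible: 304 + 50 + 143 + 55 + 27 = 579
Estimated eligible among unknowns: 0.8870 × 273 = 242.15
Denominator: 579 + 242.15 = 821.15
RR3 = 304 / 821.15 = 0.3702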